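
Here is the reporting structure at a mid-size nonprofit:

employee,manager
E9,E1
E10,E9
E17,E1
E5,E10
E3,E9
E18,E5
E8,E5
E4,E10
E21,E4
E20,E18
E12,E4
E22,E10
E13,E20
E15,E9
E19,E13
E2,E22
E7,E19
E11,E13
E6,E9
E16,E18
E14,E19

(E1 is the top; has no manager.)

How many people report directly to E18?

E18 directly manages E20, E16. That is 2 direct reports.

2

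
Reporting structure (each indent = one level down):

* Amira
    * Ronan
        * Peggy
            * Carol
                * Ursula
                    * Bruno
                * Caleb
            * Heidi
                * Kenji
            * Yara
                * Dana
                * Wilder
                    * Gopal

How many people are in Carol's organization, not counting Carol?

Carol directly manages Ursula, Caleb. Under Ursula: Bruno (1). Caleb has no reports. So Carol's organization is 2 direct reports plus everyone under them: 2 + 1 = 3.

3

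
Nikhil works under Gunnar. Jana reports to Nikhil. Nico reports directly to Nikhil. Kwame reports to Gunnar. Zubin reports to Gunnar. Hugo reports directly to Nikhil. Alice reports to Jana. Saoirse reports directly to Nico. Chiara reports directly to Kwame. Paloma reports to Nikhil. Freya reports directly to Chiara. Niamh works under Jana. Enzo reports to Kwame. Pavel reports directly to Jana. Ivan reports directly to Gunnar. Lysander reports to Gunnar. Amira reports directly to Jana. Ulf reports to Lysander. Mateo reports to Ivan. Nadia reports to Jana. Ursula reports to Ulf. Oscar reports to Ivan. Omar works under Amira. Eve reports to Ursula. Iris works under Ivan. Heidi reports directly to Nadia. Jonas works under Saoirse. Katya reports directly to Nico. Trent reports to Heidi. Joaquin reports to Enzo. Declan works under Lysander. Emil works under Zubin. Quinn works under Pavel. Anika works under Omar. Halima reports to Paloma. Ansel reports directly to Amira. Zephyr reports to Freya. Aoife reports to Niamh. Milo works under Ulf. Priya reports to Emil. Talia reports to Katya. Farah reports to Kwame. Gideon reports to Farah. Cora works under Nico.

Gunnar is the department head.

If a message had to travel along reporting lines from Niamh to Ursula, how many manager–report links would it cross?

6

Niamh is 3 levels below Gunnar, and Ursula is 3 levels below Gunnar (their lowest common manager). The shortest path runs up from Niamh to Gunnar and back down to Ursula: 3 + 3 = 6 links.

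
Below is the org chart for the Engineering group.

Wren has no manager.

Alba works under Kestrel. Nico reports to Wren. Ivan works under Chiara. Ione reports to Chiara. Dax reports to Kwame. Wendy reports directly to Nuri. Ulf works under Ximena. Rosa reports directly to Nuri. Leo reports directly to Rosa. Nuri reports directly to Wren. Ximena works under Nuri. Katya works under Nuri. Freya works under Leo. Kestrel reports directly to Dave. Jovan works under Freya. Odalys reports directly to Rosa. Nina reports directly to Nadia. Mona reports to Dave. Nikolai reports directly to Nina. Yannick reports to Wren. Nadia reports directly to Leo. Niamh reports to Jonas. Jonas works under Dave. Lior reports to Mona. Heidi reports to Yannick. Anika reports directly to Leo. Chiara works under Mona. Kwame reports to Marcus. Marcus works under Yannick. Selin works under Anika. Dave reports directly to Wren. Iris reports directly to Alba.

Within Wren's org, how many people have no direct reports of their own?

The people in Wren's organization with no one reporting to them are Nico, Niamh, Lior, Ivan, Ione, Iris, Heidi, Dax, Ulf, Katya, Odalys, Jovan, Selin, Nikolai, Wendy. That is 15.

15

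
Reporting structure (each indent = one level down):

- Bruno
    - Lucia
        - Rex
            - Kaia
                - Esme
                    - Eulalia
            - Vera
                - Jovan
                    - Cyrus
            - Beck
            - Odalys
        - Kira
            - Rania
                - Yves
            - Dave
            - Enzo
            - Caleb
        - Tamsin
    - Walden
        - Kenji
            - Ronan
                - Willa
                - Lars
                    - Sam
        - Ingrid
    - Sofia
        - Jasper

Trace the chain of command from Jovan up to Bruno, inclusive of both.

Jovan -> Vera -> Rex -> Lucia -> Bruno

Jovan reports to Vera. Vera reports to Rex. Rex reports to Lucia. Lucia reports to Bruno. Bruno is at the top.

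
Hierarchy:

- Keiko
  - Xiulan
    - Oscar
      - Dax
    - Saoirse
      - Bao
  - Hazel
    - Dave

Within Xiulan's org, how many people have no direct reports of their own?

The people in Xiulan's organization with no one reporting to them are Bao, Dax. That is 2.

2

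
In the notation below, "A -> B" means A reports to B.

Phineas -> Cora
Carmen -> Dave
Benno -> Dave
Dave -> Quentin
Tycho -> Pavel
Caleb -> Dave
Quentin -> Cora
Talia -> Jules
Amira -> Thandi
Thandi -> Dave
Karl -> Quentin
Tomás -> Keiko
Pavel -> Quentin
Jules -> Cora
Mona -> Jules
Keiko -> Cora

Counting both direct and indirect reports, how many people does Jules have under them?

2

Jules directly manages Mona, Talia. Mona has no reports. Talia has no reports. So Jules's organization is 2 direct reports plus everyone under them: 1 + 1 = 2.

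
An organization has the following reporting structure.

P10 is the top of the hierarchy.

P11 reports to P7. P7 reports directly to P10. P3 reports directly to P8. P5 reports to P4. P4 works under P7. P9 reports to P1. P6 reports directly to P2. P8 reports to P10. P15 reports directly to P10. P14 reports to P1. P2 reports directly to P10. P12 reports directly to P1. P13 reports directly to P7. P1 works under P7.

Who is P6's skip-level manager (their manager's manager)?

P10

P6 reports to P2, and P2 reports to P10. So P6's skip-level manager is P10.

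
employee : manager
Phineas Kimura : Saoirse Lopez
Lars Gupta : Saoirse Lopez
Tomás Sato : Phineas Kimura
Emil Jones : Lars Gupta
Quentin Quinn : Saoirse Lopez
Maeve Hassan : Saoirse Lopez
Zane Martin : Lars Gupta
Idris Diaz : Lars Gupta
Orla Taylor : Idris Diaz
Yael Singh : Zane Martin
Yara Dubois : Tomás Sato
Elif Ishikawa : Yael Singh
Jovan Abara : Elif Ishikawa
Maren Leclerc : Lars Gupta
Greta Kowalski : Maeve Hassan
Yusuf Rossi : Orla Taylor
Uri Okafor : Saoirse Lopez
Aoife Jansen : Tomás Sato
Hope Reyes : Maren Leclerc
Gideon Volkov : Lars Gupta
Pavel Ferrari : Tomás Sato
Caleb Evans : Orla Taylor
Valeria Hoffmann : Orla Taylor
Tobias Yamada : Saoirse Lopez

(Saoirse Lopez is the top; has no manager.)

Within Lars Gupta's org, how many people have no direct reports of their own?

The people in Lars Gupta's organization with no one reporting to them are Gideon Volkov, Hope Reyes, Valeria Hoffmann, Caleb Evans, Yusuf Rossi, Jovan Abara, Emil Jones. That is 7.

7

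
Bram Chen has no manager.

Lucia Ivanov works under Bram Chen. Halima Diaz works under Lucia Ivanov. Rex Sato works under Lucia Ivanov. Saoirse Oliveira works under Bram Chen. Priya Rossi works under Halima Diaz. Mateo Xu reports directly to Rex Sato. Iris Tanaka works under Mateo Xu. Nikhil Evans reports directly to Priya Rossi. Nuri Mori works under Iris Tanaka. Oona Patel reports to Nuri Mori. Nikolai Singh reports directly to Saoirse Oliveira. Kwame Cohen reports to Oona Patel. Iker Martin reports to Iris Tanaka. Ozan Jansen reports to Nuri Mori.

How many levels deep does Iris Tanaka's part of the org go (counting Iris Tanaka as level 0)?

3

The longest chain under Iris Tanaka runs Iris Tanaka → Nuri Mori → Oona Patel → Kwame Cohen, which is 3 levels below Iris Tanaka.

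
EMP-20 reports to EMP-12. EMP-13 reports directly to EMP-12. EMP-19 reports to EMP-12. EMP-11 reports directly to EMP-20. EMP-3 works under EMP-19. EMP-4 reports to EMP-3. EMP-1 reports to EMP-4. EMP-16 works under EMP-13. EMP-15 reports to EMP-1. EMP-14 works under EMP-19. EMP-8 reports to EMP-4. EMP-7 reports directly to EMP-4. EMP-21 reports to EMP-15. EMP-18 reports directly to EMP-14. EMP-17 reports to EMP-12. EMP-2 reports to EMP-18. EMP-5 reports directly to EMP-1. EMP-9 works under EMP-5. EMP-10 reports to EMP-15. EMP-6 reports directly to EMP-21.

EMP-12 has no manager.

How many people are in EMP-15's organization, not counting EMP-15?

EMP-15 directly manages EMP-21, EMP-10. Under EMP-21: EMP-6 (1). EMP-10 has no reports. So EMP-15's organization is 2 direct reports plus everyone under them: 2 + 1 = 3.

3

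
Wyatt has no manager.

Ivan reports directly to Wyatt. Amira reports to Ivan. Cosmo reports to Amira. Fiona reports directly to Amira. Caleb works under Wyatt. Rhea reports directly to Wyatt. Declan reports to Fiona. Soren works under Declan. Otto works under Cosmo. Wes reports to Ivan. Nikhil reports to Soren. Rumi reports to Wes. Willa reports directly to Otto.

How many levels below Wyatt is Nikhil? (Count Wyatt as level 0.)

6

Chain from Nikhil up to Wyatt: Nikhil → Soren → Declan → Fiona → Amira → Ivan → Wyatt. That is 6 steps up, so Nikhil is 6 levels below Wyatt.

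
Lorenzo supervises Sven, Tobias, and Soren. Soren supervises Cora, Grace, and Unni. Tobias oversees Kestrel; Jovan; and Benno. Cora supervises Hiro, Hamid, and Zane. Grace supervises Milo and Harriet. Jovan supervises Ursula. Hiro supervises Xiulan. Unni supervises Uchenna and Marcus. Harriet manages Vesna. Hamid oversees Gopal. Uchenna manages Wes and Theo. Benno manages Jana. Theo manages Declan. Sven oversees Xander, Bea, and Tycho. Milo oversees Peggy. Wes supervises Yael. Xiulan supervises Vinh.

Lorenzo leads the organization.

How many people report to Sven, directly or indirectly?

Sven directly manages Xander, Bea, Tycho. Xander has no reports. Bea has no reports. Tycho has no reports. So Sven's organization is 3 direct reports plus everyone under them: 1 + 1 + 1 = 3.

3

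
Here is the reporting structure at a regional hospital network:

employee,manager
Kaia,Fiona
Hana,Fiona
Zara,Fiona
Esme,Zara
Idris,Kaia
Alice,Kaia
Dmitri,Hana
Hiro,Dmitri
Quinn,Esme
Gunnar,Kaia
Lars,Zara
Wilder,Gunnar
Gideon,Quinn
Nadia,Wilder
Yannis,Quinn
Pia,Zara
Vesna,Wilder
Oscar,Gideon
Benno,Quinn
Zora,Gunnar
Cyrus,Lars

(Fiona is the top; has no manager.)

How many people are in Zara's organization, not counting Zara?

Zara directly manages Esme, Lars, Pia. Under Esme: Quinn, Benno, Yannis, Gideon, Oscar (5). Under Lars: Cyrus (1). Pia has no reports. So Zara's organization is 3 direct reports plus everyone under them: 6 + 2 + 1 = 9.

9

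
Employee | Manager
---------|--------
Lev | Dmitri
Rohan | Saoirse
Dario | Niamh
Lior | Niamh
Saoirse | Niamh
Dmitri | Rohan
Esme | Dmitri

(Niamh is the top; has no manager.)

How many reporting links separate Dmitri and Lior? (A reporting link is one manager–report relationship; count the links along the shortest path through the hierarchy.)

Dmitri is 3 levels below Niamh, and Lior is 1 level below Niamh (their lowest common manager). The shortest path runs up from Dmitri to Niamh and back down to Lior: 3 + 1 = 4 links.

4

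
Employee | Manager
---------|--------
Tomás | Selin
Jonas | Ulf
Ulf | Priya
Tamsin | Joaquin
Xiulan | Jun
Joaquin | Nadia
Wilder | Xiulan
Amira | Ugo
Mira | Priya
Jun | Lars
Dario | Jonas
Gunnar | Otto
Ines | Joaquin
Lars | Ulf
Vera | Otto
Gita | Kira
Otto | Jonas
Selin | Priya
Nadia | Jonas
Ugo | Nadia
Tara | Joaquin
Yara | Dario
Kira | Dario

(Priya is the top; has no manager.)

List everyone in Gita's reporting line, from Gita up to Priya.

Gita reports to Kira. Kira reports to Dario. Dario reports to Jonas. Jonas reports to Ulf. Ulf reports to Priya. Priya is at the top.

Gita -> Kira -> Dario -> Jonas -> Ulf -> Priya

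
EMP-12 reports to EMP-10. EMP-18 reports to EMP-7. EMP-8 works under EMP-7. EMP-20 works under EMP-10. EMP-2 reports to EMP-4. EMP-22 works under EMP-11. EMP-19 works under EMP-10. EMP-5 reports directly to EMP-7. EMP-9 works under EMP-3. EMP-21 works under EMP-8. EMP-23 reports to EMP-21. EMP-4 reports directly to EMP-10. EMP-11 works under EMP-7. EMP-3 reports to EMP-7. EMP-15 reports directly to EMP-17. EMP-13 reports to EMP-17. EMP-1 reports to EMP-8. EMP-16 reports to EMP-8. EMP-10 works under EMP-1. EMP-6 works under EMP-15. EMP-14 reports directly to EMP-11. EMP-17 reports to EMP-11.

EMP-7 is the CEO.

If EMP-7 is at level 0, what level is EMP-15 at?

Chain from EMP-15 up to EMP-7: EMP-15 → EMP-17 → EMP-11 → EMP-7. That is 3 steps up, so EMP-15 is 3 levels below EMP-7.

3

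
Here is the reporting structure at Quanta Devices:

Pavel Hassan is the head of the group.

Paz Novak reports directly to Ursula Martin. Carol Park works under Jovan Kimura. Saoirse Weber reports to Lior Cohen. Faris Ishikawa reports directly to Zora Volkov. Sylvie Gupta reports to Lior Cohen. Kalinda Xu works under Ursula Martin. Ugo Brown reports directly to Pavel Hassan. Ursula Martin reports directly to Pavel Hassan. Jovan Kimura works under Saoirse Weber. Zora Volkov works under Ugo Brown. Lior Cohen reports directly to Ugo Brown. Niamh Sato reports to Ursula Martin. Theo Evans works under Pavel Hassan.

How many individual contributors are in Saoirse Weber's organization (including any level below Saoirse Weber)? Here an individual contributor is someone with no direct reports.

The only person in Saoirse Weber's organization with no one reporting to them is Carol Park. That is 1.

1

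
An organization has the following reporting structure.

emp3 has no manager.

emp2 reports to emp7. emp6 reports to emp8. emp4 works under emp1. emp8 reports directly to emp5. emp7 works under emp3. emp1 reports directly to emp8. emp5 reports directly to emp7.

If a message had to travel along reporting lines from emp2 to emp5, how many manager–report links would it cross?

2

emp2 is 1 level below emp7, and emp5 is 1 level below emp7 (their lowest common manager). The shortest path runs up from emp2 to emp7 and back down to emp5: 1 + 1 = 2 links.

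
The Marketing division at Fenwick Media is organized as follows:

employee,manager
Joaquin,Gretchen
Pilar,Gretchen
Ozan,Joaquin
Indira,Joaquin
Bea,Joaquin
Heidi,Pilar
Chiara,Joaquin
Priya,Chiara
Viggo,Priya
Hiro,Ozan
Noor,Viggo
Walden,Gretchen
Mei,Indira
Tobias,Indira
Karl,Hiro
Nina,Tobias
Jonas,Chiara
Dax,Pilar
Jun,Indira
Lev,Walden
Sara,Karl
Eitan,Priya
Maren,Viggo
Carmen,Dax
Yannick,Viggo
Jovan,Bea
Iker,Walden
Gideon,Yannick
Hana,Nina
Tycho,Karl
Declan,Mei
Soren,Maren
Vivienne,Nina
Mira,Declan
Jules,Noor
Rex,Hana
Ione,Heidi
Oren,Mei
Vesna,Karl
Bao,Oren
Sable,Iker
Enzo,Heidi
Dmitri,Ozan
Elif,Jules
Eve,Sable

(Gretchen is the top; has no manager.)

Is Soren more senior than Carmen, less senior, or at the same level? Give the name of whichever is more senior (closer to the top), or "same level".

Carmen

Soren is 6 levels below Gretchen; Carmen is 3. Carmen is higher.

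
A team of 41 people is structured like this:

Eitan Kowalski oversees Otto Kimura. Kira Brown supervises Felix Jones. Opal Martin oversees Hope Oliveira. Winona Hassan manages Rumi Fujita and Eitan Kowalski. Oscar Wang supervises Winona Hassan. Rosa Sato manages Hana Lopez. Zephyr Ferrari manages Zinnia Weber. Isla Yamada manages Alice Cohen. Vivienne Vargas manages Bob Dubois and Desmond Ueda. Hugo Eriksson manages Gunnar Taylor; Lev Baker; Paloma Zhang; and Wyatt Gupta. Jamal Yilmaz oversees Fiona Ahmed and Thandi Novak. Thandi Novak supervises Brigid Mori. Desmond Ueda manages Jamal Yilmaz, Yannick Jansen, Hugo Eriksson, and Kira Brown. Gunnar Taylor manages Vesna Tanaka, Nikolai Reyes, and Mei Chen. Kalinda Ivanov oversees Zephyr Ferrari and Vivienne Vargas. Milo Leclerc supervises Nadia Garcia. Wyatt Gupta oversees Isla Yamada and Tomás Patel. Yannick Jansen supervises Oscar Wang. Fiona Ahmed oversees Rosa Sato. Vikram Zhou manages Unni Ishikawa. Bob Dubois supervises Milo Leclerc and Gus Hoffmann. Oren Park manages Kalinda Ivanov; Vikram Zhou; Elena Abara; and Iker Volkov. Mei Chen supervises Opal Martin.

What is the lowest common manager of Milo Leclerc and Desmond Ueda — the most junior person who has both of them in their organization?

Milo Leclerc's chain of managers is Bob Dubois, Vivienne Vargas, Kalinda Ivanov, Oren Park. Desmond Ueda's chain of managers is Vivienne Vargas, Kalinda Ivanov, Oren Park. The first manager that appears in both chains is Vivienne Vargas.

Vivienne Vargas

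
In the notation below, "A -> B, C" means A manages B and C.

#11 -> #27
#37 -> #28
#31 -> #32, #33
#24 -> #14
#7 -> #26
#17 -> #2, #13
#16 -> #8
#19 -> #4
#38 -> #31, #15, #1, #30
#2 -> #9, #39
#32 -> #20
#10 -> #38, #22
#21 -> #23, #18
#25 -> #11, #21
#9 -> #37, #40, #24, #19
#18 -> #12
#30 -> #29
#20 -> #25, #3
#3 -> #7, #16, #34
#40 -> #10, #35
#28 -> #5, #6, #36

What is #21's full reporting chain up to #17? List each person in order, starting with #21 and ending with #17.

#21 reports to #25. #25 reports to #20. #20 reports to #32. #32 reports to #31. #31 reports to #38. #38 reports to #10. #10 reports to #40. #40 reports to #9. #9 reports to #2. #2 reports to #17. #17 is at the top.

#21 -> #25 -> #20 -> #32 -> #31 -> #38 -> #10 -> #40 -> #9 -> #2 -> #17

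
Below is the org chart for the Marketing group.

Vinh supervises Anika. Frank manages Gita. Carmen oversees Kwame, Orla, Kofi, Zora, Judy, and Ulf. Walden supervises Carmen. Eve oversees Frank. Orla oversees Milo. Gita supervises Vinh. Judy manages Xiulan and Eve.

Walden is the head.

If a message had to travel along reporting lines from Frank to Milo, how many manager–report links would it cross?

Frank is 3 levels below Carmen, and Milo is 2 levels below Carmen (their lowest common manager). The shortest path runs up from Frank to Carmen and back down to Milo: 3 + 2 = 5 links.

5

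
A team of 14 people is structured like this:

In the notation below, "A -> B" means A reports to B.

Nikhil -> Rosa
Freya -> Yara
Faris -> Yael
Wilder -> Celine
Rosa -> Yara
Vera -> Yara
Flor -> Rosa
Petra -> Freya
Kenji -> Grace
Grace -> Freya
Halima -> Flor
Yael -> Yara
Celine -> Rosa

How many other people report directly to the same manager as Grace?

Grace reports to Freya. Freya's other direct reports are Petra — 1 peer.

1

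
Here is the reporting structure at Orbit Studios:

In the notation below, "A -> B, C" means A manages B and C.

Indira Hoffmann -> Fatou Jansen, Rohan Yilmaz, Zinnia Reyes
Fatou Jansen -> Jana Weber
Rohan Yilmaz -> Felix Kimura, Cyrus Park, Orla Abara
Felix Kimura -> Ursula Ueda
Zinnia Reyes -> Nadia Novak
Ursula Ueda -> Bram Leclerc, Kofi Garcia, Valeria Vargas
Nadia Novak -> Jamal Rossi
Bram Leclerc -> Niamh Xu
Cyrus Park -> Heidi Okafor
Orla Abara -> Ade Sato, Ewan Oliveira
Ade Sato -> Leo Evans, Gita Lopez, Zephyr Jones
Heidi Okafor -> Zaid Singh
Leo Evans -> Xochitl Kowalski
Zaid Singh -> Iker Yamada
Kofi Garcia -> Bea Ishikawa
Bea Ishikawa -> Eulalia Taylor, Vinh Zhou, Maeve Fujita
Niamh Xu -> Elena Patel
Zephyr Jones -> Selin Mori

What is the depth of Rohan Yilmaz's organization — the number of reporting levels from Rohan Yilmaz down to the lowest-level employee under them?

5

The longest chain under Rohan Yilmaz runs Rohan Yilmaz → Felix Kimura → Ursula Ueda → Kofi Garcia → Bea Ishikawa → Maeve Fujita, which is 5 levels below Rohan Yilmaz.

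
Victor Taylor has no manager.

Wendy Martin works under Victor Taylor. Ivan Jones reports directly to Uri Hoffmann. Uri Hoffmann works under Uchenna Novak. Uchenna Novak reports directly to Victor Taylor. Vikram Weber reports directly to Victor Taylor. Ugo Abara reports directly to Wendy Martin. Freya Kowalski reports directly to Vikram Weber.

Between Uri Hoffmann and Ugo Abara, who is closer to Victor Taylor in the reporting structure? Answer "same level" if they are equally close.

same level

Both Uri Hoffmann and Ugo Abara are 2 levels below Victor Taylor.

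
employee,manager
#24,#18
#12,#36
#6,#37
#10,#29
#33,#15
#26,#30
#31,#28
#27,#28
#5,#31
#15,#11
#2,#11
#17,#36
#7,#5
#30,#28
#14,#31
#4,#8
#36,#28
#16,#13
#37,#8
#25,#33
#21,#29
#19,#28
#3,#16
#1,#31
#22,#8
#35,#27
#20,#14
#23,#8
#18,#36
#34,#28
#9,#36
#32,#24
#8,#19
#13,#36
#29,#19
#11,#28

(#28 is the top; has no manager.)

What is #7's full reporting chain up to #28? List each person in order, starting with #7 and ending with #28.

#7 reports to #5. #5 reports to #31. #31 reports to #28. #28 is at the top.

#7 -> #5 -> #31 -> #28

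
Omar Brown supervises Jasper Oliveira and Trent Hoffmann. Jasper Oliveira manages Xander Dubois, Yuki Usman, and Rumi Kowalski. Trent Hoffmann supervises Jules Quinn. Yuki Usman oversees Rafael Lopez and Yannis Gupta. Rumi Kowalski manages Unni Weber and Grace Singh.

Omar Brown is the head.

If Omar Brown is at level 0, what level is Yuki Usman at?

Chain from Yuki Usman up to Omar Brown: Yuki Usman → Jasper Oliveira → Omar Brown. That is 2 steps up, so Yuki Usman is 2 levels below Omar Brown.

2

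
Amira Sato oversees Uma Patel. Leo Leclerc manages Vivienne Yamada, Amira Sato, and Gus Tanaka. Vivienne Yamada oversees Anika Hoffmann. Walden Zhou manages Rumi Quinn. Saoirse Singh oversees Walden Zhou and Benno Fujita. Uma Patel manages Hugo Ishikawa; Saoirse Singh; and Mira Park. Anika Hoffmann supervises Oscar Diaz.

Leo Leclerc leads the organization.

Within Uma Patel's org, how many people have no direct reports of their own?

4

The people in Uma Patel's organization with no one reporting to them are Hugo Ishikawa, Benno Fujita, Rumi Quinn, Mira Park. That is 4.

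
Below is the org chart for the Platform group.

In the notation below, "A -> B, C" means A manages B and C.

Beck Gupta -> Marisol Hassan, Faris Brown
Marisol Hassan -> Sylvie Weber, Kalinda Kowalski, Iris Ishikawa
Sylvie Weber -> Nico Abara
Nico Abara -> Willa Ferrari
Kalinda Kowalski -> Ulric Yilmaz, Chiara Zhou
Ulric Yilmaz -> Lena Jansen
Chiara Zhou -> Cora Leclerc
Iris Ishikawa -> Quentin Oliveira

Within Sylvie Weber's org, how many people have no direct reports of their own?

1

The only person in Sylvie Weber's organization with no one reporting to them is Willa Ferrari. That is 1.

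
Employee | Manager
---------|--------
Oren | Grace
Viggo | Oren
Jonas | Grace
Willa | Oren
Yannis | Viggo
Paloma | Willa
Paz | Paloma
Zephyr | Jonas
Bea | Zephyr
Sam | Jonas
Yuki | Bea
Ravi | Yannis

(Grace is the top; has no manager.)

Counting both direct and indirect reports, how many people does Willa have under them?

2

Willa directly manages Paloma. Under Paloma: Paz (1). That's 2 in total.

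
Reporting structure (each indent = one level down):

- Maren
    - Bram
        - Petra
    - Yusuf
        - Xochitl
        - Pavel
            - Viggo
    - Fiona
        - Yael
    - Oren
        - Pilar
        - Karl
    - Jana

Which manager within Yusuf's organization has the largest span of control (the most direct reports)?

Yusuf

Direct-report counts within Yusuf's organization: Yusuf has 2; Pavel has 1. The largest is 2, held by Yusuf.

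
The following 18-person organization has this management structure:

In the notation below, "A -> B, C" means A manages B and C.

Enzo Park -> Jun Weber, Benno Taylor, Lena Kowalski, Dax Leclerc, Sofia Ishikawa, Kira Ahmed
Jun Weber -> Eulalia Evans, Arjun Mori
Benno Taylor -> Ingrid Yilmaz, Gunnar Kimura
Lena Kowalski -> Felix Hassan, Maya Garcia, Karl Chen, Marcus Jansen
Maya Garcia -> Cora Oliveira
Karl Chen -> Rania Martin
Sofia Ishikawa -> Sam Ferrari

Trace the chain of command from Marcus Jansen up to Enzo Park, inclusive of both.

Marcus Jansen reports to Lena Kowalski. Lena Kowalski reports to Enzo Park. Enzo Park is at the top.

Marcus Jansen -> Lena Kowalski -> Enzo Park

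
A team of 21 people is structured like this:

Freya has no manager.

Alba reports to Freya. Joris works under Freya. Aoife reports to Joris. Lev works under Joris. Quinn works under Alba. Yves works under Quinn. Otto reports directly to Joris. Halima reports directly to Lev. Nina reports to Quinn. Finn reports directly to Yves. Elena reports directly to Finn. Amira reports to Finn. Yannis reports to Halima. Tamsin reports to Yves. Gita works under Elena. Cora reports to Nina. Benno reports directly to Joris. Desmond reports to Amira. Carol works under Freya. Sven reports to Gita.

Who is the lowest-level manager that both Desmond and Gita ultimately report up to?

Finn

Desmond's chain of managers is Amira, Finn, Yves, Quinn, Alba, Freya. Gita's chain of managers is Elena, Finn, Yves, Quinn, Alba, Freya. The first manager that appears in both chains is Finn.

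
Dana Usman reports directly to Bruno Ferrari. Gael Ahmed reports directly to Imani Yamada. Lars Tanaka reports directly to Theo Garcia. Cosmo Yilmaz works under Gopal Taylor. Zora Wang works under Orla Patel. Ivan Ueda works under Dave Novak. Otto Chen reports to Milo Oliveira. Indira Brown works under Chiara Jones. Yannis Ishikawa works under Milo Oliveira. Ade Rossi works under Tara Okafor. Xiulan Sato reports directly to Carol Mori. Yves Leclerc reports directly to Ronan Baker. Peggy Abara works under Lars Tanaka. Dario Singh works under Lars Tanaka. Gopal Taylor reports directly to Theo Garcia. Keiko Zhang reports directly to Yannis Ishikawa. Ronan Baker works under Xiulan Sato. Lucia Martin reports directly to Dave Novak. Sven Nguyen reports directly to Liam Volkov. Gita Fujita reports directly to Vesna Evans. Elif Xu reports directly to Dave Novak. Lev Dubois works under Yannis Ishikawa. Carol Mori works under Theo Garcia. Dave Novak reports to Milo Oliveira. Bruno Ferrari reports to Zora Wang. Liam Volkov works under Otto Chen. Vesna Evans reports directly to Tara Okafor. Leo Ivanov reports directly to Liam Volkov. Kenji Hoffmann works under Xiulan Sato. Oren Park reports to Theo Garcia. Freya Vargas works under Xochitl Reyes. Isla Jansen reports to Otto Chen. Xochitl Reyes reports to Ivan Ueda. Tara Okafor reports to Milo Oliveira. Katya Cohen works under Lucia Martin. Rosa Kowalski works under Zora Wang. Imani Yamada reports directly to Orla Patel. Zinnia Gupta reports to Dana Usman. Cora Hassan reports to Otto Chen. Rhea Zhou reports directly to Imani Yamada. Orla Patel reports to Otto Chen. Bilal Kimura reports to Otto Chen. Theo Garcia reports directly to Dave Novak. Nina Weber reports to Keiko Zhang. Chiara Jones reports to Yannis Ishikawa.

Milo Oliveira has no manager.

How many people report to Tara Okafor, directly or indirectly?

3

Tara Okafor directly manages Ade Rossi, Vesna Evans. Ade Rossi has no reports. Under Vesna Evans: Gita Fujita (1). So Tara Okafor's organization is 2 direct reports plus everyone under them: 1 + 2 = 3.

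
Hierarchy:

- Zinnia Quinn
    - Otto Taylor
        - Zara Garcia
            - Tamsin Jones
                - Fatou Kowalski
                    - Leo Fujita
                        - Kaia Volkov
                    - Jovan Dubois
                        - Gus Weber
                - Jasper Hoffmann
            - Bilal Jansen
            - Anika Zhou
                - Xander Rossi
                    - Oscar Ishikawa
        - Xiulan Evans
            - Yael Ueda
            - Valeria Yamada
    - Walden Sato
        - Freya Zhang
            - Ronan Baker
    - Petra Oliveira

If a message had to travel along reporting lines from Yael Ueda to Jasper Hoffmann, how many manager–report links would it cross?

Yael Ueda is 2 levels below Otto Taylor, and Jasper Hoffmann is 3 levels below Otto Taylor (their lowest common manager). The shortest path runs up from Yael Ueda to Otto Taylor and back down to Jasper Hoffmann: 2 + 3 = 5 links.

5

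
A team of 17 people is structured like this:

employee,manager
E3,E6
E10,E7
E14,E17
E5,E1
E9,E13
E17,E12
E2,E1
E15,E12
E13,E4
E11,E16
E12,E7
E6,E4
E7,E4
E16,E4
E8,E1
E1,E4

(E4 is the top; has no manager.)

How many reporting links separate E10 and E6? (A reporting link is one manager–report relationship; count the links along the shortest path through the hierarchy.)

E10 is 2 levels below E4, and E6 is 1 level below E4 (their lowest common manager). The shortest path runs up from E10 to E4 and back down to E6: 2 + 1 = 3 links.

3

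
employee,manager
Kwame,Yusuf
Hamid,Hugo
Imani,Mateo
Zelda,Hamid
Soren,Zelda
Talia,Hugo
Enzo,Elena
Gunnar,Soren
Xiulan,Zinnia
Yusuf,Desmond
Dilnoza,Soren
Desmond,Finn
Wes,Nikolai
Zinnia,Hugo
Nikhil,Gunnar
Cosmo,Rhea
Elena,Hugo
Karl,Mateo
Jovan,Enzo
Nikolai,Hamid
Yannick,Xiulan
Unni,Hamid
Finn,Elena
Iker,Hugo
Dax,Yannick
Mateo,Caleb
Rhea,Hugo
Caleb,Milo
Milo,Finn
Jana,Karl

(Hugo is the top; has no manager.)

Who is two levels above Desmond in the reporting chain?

Desmond reports to Finn, and Finn reports to Elena. So Desmond's skip-level manager is Elena.

Elena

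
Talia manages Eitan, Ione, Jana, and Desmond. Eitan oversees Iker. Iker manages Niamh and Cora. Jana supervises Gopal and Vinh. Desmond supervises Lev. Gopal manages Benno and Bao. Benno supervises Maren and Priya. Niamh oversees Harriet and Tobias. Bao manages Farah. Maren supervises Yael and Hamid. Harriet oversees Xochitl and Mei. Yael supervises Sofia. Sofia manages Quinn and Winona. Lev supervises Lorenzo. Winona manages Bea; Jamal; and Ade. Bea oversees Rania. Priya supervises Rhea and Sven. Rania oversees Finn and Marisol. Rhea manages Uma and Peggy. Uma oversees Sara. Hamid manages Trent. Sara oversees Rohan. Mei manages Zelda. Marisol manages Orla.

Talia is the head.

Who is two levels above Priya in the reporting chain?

Gopal

Priya reports to Benno, and Benno reports to Gopal. So Priya's skip-level manager is Gopal.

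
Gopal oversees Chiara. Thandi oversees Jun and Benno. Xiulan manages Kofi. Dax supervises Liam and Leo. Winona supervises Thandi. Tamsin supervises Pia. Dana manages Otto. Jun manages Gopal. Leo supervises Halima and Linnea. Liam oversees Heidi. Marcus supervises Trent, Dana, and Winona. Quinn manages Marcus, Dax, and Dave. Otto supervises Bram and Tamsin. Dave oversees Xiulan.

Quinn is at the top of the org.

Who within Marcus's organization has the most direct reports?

Marcus

Direct-report counts within Marcus's organization: Marcus has 3; Dana has 1; Otto has 2; Tamsin has 1; Winona has 1; Thandi has 2; Jun has 1; Gopal has 1. The largest is 3, held by Marcus.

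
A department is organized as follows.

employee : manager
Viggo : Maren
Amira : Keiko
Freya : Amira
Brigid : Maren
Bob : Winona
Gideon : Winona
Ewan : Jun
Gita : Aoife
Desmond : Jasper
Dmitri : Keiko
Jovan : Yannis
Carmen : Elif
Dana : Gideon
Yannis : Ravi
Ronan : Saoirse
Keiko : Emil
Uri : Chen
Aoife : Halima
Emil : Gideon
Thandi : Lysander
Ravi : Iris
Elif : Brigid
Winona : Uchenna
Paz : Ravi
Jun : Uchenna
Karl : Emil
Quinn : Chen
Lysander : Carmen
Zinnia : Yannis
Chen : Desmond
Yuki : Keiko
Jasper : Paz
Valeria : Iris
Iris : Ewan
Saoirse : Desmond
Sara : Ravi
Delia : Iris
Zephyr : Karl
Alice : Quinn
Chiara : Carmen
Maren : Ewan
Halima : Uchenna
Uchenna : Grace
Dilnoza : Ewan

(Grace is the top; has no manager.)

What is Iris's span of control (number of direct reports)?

Iris directly manages Valeria, Ravi, Delia. That is 3 direct reports.

3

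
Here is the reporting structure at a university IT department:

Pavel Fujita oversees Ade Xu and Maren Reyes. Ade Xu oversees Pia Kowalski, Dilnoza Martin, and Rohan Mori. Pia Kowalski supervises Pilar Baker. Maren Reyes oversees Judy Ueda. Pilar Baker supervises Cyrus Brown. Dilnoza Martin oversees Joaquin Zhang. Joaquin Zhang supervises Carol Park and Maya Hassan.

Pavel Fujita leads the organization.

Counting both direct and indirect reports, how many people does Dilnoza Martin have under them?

3

Dilnoza Martin directly manages Joaquin Zhang. Under Joaquin Zhang: Maya Hassan, Carol Park (2). That's 3 in total.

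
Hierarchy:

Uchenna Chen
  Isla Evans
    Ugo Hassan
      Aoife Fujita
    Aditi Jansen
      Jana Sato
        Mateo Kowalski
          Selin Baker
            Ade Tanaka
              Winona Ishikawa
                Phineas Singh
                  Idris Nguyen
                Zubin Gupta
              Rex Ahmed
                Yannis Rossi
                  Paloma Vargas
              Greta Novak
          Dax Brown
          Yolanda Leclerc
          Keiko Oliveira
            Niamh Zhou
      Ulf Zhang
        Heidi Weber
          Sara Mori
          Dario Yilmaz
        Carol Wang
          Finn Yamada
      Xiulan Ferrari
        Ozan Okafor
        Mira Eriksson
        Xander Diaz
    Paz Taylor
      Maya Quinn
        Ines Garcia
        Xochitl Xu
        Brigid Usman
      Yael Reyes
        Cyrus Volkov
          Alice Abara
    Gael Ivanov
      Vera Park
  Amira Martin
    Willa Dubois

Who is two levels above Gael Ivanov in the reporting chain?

Gael Ivanov reports to Isla Evans, and Isla Evans reports to Uchenna Chen. So Gael Ivanov's skip-level manager is Uchenna Chen.

Uchenna Chen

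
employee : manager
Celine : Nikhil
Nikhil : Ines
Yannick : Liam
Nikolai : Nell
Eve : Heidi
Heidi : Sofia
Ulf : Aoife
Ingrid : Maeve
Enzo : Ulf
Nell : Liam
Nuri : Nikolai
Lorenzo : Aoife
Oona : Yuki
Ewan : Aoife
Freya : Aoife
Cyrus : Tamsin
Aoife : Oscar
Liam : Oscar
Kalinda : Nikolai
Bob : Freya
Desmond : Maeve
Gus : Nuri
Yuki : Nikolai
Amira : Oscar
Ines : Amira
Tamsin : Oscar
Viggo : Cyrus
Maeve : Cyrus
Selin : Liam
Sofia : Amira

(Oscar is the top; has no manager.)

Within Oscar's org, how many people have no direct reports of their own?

The people in Oscar's organization with no one reporting to them are Viggo, Desmond, Ingrid, Lorenzo, Bob, Ewan, Enzo, Selin, Yannick, Kalinda, Gus, Oona, Eve, Celine. That is 14.

14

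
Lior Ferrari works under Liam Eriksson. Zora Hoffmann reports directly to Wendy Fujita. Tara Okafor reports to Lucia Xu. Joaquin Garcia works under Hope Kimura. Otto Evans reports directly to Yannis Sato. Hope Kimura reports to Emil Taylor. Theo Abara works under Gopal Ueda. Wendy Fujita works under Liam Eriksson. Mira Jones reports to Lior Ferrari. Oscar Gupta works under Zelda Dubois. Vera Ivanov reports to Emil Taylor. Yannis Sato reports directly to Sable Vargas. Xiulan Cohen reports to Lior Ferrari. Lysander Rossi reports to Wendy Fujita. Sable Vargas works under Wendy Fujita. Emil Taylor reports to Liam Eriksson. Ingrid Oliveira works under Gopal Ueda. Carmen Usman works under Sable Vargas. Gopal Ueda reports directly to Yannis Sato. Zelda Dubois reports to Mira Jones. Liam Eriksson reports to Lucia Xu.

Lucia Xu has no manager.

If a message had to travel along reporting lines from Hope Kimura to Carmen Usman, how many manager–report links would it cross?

Hope Kimura is 2 levels below Liam Eriksson, and Carmen Usman is 3 levels below Liam Eriksson (their lowest common manager). The shortest path runs up from Hope Kimura to Liam Eriksson and back down to Carmen Usman: 2 + 3 = 5 links.

5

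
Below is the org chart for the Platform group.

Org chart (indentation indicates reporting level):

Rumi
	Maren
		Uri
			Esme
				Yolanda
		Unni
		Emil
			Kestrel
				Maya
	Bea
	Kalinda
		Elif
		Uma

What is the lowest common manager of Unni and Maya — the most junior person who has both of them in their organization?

Unni's chain of managers is Maren, Rumi. Maya's chain of managers is Kestrel, Emil, Maren, Rumi. The first manager that appears in both chains is Maren.

Maren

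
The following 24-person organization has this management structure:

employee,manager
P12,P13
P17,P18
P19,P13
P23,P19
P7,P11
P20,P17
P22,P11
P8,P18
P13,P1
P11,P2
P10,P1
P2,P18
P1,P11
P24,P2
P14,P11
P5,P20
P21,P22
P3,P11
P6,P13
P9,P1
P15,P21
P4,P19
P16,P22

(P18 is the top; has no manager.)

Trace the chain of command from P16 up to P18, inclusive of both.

P16 reports to P22. P22 reports to P11. P11 reports to P2. P2 reports to P18. P18 is at the top.

P16 -> P22 -> P11 -> P2 -> P18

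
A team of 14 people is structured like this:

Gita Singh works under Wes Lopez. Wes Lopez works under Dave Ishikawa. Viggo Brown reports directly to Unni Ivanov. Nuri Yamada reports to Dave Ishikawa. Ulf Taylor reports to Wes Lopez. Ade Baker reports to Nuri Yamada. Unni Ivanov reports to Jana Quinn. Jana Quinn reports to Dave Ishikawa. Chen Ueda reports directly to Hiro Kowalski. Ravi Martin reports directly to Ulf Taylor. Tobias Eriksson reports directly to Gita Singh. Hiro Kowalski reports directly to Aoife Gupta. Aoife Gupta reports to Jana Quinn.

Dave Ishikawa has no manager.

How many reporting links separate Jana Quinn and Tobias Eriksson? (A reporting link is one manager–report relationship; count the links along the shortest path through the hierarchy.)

Jana Quinn is 1 level below Dave Ishikawa, and Tobias Eriksson is 3 levels below Dave Ishikawa (their lowest common manager). The shortest path runs up from Jana Quinn to Dave Ishikawa and back down to Tobias Eriksson: 1 + 3 = 4 links.

4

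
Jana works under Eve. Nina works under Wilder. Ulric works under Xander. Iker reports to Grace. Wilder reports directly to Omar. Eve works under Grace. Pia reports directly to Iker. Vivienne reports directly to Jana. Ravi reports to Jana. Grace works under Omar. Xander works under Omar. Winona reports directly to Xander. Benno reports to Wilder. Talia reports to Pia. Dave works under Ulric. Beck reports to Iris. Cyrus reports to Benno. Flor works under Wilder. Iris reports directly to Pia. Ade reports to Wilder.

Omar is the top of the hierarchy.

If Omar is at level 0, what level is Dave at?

3

Chain from Dave up to Omar: Dave → Ulric → Xander → Omar. That is 3 steps up, so Dave is 3 levels below Omar.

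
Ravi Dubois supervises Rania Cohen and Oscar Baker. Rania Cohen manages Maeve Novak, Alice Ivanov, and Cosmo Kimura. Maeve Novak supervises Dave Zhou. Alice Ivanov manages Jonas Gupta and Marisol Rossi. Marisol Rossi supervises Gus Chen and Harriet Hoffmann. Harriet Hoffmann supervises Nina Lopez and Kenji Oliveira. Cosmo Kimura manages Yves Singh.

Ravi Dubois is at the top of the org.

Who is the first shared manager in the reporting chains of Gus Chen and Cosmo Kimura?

Gus Chen's chain of managers is Marisol Rossi, Alice Ivanov, Rania Cohen, Ravi Dubois. Cosmo Kimura's chain of managers is Rania Cohen, Ravi Dubois. The first manager that appears in both chains is Rania Cohen.

Rania Cohen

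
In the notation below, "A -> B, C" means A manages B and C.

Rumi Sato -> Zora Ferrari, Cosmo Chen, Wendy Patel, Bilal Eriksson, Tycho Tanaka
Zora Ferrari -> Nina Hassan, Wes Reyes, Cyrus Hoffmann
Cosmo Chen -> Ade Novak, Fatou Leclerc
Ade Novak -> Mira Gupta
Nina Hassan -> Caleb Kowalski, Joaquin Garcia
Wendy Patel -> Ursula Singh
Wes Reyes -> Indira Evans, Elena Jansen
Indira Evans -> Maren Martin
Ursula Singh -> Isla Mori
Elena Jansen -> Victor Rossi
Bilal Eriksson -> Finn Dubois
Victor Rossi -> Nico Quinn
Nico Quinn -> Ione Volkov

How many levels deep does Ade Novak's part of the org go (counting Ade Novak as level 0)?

The longest chain under Ade Novak runs Ade Novak → Mira Gupta, which is 1 level below Ade Novak.

1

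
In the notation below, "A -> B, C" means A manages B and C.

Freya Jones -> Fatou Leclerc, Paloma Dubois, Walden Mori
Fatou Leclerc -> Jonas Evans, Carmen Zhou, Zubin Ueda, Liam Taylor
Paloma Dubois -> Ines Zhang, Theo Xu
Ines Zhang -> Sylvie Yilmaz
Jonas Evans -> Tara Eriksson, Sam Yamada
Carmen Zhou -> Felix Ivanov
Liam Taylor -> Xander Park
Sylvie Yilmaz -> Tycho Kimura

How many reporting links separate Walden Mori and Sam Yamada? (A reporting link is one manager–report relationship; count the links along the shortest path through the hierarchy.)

4

Walden Mori is 1 level below Freya Jones, and Sam Yamada is 3 levels below Freya Jones (their lowest common manager). The shortest path runs up from Walden Mori to Freya Jones and back down to Sam Yamada: 1 + 3 = 4 links.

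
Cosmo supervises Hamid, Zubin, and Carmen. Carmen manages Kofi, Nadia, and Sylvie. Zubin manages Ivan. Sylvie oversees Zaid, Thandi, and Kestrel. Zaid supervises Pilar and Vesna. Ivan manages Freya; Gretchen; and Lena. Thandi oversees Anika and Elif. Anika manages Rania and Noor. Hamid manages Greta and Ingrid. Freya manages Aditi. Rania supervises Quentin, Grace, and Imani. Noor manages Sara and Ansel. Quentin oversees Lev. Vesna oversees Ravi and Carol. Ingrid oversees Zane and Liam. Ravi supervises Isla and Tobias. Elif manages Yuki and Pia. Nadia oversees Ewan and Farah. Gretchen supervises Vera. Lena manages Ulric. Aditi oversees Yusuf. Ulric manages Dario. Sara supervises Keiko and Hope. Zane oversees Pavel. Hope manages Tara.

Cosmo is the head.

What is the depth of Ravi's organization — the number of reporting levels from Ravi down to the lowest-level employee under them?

The longest chain under Ravi runs Ravi → Tobias, which is 1 level below Ravi.

1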